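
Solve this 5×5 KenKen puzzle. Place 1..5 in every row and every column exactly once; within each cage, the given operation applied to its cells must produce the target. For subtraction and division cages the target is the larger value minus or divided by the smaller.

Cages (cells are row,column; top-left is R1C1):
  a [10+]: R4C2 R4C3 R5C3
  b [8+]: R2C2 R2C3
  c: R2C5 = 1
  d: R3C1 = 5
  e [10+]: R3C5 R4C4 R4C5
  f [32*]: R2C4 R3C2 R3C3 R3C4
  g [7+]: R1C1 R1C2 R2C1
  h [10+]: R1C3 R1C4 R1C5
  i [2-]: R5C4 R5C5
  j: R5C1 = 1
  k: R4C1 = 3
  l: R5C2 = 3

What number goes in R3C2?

2

Cage f has product 32, leaving R2C4 = 4.
Cage c is given, leaving R2C5 = 1.
D is a freebie, leaving R3C1 = 5.
Cage k is given, which forces R4C1 = 3.
Cage j is given, so R5C1 = 1.
Cage l is a single given cell, which forces R5C2 = 3.
Cage g has sum 7, which forces R1C1 = 4.
Cage g has sum 7, which forces R1C2 = 1.
Column 1 already has 3, leaving R2C1 = 2.
Column 2 now contains 3; hence R2C2 = 5.
Cage b's pair has sum 8; hence R2C3 = 3.
Column 2 already has 5, so R4C2 = 4.
The two cells of cage i must have difference 2, which forces R5C4 = 2.
Cage i needs two cells with difference 2; hence R5C5 = 4.
4 is placed in column 2, so R3C2 = 2.
Cage f has product 32, which forces R3C3 = 4.
2 is placed in column 4, which forces R3C4 = 1.
Column 5 now contains 4, which forces R3C5 = 3.
Cage a has sum 10, so R4C3 = 1.
The 3 cells of cage e must have sum 10, so R4C4 = 5.
Cage e has sum 10, so R4C5 = 2.
4 is placed in row 5; hence R5C3 = 5.
5 is placed in column 3, which forces R1C3 = 2.
5 is placed in column 4, leaving R1C4 = 3.
2 is placed in column 5; hence R1C5 = 5.
The full grid is 4 1 2 3 5 / 2 5 3 4 1 / 5 2 4 1 3 / 3 4 1 5 2 / 1 3 5 2 4.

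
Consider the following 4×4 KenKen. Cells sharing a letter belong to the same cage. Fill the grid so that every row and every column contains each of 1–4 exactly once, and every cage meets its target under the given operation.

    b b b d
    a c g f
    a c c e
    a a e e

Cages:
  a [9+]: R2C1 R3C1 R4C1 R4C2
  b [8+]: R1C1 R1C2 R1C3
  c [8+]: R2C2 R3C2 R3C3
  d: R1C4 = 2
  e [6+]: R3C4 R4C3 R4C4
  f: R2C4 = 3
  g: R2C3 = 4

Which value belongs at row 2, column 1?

D is a freebie, which forces R1C4 = 2.
Cage g is given, which forces R2C3 = 4.
Cage f is a single given cell, so R2C4 = 3.
Column 4 already has 3, which forces R3C4 = 1.
Column 4 now contains 1, which forces R4C4 = 4.
Cage c needs sum 8, leaving R3C2 = 4.
Cage e needs sum 6, so R4C3 = 1.
Cage b has sum 8, which forces R1C1 = 4.
The 3 cells of cage b must have sum 8, which forces R1C2 = 1.
Column 3 already has 1, so R1C3 = 3.
Cage a has sum 9; hence R2C1 = 1.
1 is placed in column 2; hence R2C2 = 2.
Row 3 already has 4, leaving R3C1 = 3.
Column 3 already has 3, leaving R3C3 = 2.
Cage a needs sum 9, so R4C1 = 2.
Cage a needs sum 9, leaving R4C2 = 3.
The full grid is 4 1 3 2 / 1 2 4 3 / 3 4 2 1 / 2 3 1 4.

1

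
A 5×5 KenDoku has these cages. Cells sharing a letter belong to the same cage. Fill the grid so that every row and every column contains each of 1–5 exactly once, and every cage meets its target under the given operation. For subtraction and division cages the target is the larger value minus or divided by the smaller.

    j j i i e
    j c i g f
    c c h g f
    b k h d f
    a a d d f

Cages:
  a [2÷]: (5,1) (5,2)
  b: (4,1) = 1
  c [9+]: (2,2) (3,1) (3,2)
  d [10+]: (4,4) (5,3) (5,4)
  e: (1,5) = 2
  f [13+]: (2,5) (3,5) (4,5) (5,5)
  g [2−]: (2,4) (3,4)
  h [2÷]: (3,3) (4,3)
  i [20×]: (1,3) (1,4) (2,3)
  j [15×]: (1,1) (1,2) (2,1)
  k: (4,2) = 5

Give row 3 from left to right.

Cage e is given, which forces (1,5) = 2.
Cage b is a single given cell, which forces (4,1) = 1.
Cage k is given, leaving (4,2) = 5.
Cage j has product 15, which forces (1,2) = 1.
The 3 cells of cage i must have product 20; hence (2,3) = 1.
In row 1, 3 can only go at (1,1), so (1,1) = 3.
3 is placed in column 1, which forces (2,1) = 5.
In row 3, 3 can only go at (3,2), so (3,2) = 3.
In column 3, 3 can only go at (5,3), so (5,3) = 3.
In row 5, 1 can only go at (5,5), so (5,5) = 1.
Column 5 already has 1, so (3,5) = 5.
In row 3, 1 can only go at (3,4), so (3,4) = 1.
Cage g's pair has difference 2, which forces (2,4) = 3.
3 is placed in row 2, leaving (2,5) = 4.
Column 4 already has 3, so (4,4) = 2.
Column 5 now contains 4, so (4,5) = 3.
4 is placed in row 2, leaving (2,2) = 2.
Cage c needs sum 9, so (3,1) = 4.
Cage h's pair has quotient 2; hence (3,3) = 2.
2 is placed in row 4, leaving (4,3) = 4.
Column 1 already has 4, so (5,1) = 2.
Column 2 already has 2, so (5,2) = 4.
Cage d has sum 10, leaving (5,4) = 5.
4 is placed in column 3, which forces (1,3) = 5.
5 is placed in column 4; hence (1,4) = 4.
The full grid is 3 1 5 4 2 / 5 2 1 3 4 / 4 3 2 1 5 / 1 5 4 2 3 / 2 4 3 5 1.

4 3 2 1 5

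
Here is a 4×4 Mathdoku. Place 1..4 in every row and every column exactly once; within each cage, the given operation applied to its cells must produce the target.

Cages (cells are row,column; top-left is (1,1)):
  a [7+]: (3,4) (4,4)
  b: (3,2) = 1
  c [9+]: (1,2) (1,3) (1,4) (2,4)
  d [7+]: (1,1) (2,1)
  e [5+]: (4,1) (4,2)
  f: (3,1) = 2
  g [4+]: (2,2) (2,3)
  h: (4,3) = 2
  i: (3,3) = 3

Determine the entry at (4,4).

Cage f is a single given cell; hence (3,1) = 2.
Cage b is given, leaving (3,2) = 1.
Cage i is given, leaving (3,3) = 3.
3 is placed in row 3, which forces (3,4) = 4.
H is a freebie, which forces (4,3) = 2.
Column 4 already has 4, leaving (4,4) = 3.
Cage c needs sum 9; hence (1,2) = 2.
Cage c needs sum 9, which forces (1,3) = 4.
Cage c needs sum 9, so (1,4) = 1.
1 is placed in column 2; hence (2,2) = 3.
Column 3 now contains 3, leaving (2,3) = 1.
Cage c has sum 9, leaving (2,4) = 2.
The two cells of cage e must have sum 5, so (4,1) = 1.
Row 4 already has 3; hence (4,2) = 4.
4 is placed in row 1, leaving (1,1) = 3.
Row 2 already has 3, which forces (2,1) = 4.
Filled in: 3 2 4 1 / 4 3 1 2 / 2 1 3 4 / 1 4 2 3.

3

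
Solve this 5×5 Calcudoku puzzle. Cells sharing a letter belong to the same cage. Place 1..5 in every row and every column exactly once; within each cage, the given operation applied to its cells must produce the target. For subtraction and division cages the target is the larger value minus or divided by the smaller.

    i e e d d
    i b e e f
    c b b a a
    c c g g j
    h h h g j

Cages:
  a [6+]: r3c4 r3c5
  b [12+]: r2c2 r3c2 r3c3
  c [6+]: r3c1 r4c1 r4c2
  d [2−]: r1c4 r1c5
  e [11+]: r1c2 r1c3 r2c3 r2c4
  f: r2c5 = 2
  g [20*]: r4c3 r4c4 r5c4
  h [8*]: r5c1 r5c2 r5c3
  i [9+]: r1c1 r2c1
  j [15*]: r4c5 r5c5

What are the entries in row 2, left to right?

Cage f is a single given cell; hence r2c5 = 2.
Row 5 needs a 3, and only r5c5 is open for it.
3 is placed in column 5, so r4c5 = 5.
Cage g has product 20; hence r5c4 = 5.
5 is placed in column 4; hence r3c4 = 2.
Cage a needs two cells with sum 6, so r3c5 = 4.
2 is placed in column 4, so r1c4 = 3.
Column 5 now contains 4, leaving r1c5 = 1.
The 3 cells of cage b must have sum 12, which forces r2c2 = 4.
Row 2 already has 4, which forces r2c4 = 1.
Column 4 already has 1, which forces r4c4 = 4.
Cage i's pair has sum 9, which forces r1c1 = 4.
Row 2 already has 4, which forces r2c1 = 5.
The 4 cells of cage e must have sum 11, leaving r2c3 = 3.
Column 3 now contains 3, which forces r3c3 = 5.
Row 4 now contains 4; hence r4c3 = 1.
Cage e needs sum 11; hence r1c2 = 5.
Column 3 now contains 5, so r1c3 = 2.
Cage c needs sum 6; hence r3c1 = 1.
Row 3 now contains 5, leaving r3c2 = 3.
Column 2 already has 3, which forces r4c2 = 2.
Column 1 already has 1, which forces r5c1 = 2.
2 is placed in column 2, so r5c2 = 1.
Cage h needs product 8, leaving r5c3 = 4.
Row 4 already has 2, which forces r4c1 = 3.
Filled in: 4 5 2 3 1 / 5 4 3 1 2 / 1 3 5 2 4 / 3 2 1 4 5 / 2 1 4 5 3.

5 4 3 1 2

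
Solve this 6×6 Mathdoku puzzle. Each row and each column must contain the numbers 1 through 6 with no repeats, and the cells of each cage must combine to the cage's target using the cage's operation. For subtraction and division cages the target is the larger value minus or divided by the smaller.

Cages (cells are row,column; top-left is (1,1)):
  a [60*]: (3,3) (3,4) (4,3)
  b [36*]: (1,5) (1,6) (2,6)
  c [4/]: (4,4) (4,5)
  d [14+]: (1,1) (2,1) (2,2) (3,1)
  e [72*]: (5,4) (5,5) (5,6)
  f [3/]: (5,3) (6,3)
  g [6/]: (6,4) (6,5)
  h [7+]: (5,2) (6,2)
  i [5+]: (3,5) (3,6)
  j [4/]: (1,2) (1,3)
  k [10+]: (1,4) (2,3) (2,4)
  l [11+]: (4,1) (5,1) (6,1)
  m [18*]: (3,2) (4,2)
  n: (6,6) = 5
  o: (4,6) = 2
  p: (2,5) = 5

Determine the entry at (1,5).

2

P is a freebie, which forces (2,5) = 5.
Cage o is given, leaving (4,6) = 2.
Cage n is a single given cell, leaving (6,6) = 5.
In column 2, 5 can only go at (5,2), so (5,2) = 5.
The two cells of cage h must have sum 7, so (6,2) = 2.
Row 6 needs a 4, and only (6,1) is open for it.
In row 6, 3 can only go at (6,3), so (6,3) = 3.
Cage f's pair has quotient 3, so (5,3) = 1.
The two cells of cage j must have quotient 4, leaving (1,2) = 1.
1 is placed in column 3, so (1,3) = 4.
The 3 cells of cage b must have product 36, leaving (1,5) = 2.
The only place for 4 in row 2 is (2,2).
In row 4, 3 can only go at (4,2), so (4,2) = 3.
3 is placed in column 2; hence (3,2) = 6.
Cage a needs product 60, which forces (4,3) = 6.
Cage k needs sum 10, so (1,4) = 5.
Column 3 now contains 6, so (2,3) = 2.
The 3 cells of cage k must have sum 10, which forces (2,4) = 3.
Row 2 already has 3, so (2,6) = 6.
Column 3 already has 2, which forces (3,3) = 5.
5 is placed in column 4; hence (3,4) = 2.
Cage d has sum 14, so (1,1) = 6.
Column 6 already has 6; hence (1,6) = 3.
Row 2 already has 6; hence (2,1) = 1.
Cage d has sum 14; hence (3,1) = 3.
Column 1 already has 1, which forces (4,1) = 5.
Column 1 already has 6, leaving (5,1) = 2.
Column 6 now contains 3, which forces (5,6) = 4.
The two cells of cage i must have sum 5; hence (3,5) = 4.
Column 6 already has 4, so (3,6) = 1.
Column 5 now contains 4, so (4,5) = 1.
Row 5 now contains 4, so (5,4) = 6.
The 3 cells of cage e must have product 72; hence (5,5) = 3.
Column 4 now contains 6, leaving (6,4) = 1.
Column 5 already has 1, so (6,5) = 6.
1 is placed in row 4, so (4,4) = 4.
Completed grid: 6 1 4 5 2 3 / 1 4 2 3 5 6 / 3 6 5 2 4 1 / 5 3 6 4 1 2 / 2 5 1 6 3 4 / 4 2 3 1 6 5.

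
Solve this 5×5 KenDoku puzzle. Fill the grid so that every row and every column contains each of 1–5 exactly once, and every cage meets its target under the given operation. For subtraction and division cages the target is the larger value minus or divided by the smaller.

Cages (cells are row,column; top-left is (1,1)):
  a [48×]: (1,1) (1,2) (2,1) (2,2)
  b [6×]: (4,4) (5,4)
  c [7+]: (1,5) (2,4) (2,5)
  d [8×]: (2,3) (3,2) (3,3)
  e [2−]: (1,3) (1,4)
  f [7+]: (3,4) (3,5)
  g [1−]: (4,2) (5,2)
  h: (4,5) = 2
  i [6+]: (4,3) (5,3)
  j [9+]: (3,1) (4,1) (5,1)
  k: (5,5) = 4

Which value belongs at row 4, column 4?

3

Cage h is a single given cell, leaving (4,5) = 2.
K is a freebie, which forces (5,5) = 4.
Row 4 now contains 2, so (4,4) = 3.
Cage b's pair has product 6, leaving (5,4) = 2.
Cage c needs sum 7; hence (1,5) = 1.
Column 4 already has 3, which forces (2,4) = 1.
The 3 cells of cage c must have sum 7; hence (2,5) = 5.
Column 4 already has 2; hence (3,4) = 4.
The two cells of cage f must have sum 7, leaving (3,5) = 3.
Cage g's pair has difference 1, leaving (4,2) = 4.
Cage e's pair has difference 2, so (1,3) = 3.
Column 4 now contains 4, which forces (1,4) = 5.
Cage d needs product 8; hence (2,3) = 4.
Cage j needs sum 9, leaving (5,1) = 3.
Row 5 already has 3, which forces (5,2) = 5.
Row 5 now contains 5, which forces (5,3) = 1.
Cage a needs product 48, leaving (1,1) = 4.
3 is placed in row 1, leaving (1,2) = 2.
Row 2 already has 4, which forces (2,1) = 2.
Cage a has product 48, which forces (2,2) = 3.
Cage d has product 8, which forces (3,2) = 1.
Column 3 already has 1, which forces (3,3) = 2.
Column 3 already has 1, which forces (4,3) = 5.
Row 3 already has 1, so (3,1) = 5.
Row 4 already has 5; hence (4,1) = 1.
The full grid is 4 2 3 5 1 / 2 3 4 1 5 / 5 1 2 4 3 / 1 4 5 3 2 / 3 5 1 2 4.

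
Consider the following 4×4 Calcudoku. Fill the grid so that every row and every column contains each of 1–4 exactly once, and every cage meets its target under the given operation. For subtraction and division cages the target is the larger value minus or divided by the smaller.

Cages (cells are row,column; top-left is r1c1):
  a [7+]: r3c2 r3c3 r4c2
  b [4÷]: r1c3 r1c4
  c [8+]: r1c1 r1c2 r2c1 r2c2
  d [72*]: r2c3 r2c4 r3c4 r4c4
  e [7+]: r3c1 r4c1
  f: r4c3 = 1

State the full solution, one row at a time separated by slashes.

2 3 4 1 / 1 2 3 4 / 4 1 2 3 / 3 4 1 2

The 4 cells of cage d must have product 72, leaving r2c3 = 3.
Cage f is a single given cell, so r4c3 = 1.
Column 3 now contains 1; hence r1c3 = 4.
Cage b needs two cells with quotient 4, so r1c4 = 1.
Column 3 already has 4, so r3c3 = 2.
In row 2, 4 can only go at r2c4, so r2c4 = 4.
Column 4 now contains 4; hence r3c4 = 3.
Cage d has product 72, so r4c4 = 2.
Row 3 now contains 3, leaving r3c1 = 4.
Row 3 now contains 3; hence r3c2 = 1.
Cage e needs two cells with sum 7; hence r4c1 = 3.
2 is placed in row 4, leaving r4c2 = 4.
Column 1 now contains 3, which forces r1c1 = 2.
The 4 cells of cage c must have sum 8; hence r1c2 = 3.
The 4 cells of cage c must have sum 8, leaving r2c1 = 1.
1 is placed in column 2, leaving r2c2 = 2.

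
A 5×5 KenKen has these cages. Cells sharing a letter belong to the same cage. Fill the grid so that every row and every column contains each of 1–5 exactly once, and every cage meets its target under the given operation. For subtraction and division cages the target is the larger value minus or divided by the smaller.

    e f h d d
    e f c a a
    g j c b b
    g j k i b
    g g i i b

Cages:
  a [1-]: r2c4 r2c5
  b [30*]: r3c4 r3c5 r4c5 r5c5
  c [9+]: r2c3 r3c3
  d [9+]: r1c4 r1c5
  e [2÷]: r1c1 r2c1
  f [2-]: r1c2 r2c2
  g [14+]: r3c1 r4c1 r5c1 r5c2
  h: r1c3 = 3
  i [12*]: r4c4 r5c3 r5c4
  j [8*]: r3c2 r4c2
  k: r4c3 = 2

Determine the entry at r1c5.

H is a freebie, leaving r1c3 = 3.
Cage k is a single given cell; hence r4c3 = 2.
The two cells of cage j must have product 8, so r3c2 = 2.
Row 4 already has 2; hence r4c2 = 4.
Column 2 now contains 4, so r2c2 = 3.
Column 2 already has 3, so r5c2 = 5.
Cage b has product 30, leaving r5c5 = 2.
5 is placed in column 2, which forces r1c2 = 1.
In row 1, 2 can only go at r1c1, so r1c1 = 2.
In row 2, 2 can only go at r2c4, so r2c4 = 2.
The two cells of cage a must have difference 1; hence r2c5 = 1.
Row 2 already has 1, so r2c1 = 4.
Row 2 now contains 4; hence r2c3 = 5.
Column 3 now contains 5; hence r3c3 = 4.
Cage b needs product 30, which forces r3c4 = 1.
Column 4 already has 1, leaving r4c4 = 3.
Row 4 already has 3, leaving r4c5 = 5.
Column 3 now contains 4, so r5c3 = 1.
Column 4 now contains 3; hence r5c4 = 4.
4 is placed in column 4, so r1c4 = 5.
Column 5 already has 5, which forces r1c5 = 4.
Cage g needs sum 14, so r3c1 = 5.
Column 5 already has 5, leaving r3c5 = 3.
Row 4 now contains 5, leaving r4c1 = 1.
1 is placed in row 5, which forces r5c1 = 3.
Completed grid: 2 1 3 5 4 / 4 3 5 2 1 / 5 2 4 1 3 / 1 4 2 3 5 / 3 5 1 4 2.

4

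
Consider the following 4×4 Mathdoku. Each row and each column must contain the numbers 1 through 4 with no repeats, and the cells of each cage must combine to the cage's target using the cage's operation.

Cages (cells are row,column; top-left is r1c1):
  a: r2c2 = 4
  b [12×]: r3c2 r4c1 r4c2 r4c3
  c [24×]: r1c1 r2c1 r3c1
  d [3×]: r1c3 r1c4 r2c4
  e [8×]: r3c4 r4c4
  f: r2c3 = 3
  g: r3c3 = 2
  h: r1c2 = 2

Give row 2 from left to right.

Cage h is given, leaving r1c2 = 2.
Cage d has product 3, leaving r1c3 = 1.
Cage d needs product 3; hence r1c4 = 3.
A is a freebie, so r2c2 = 4.
F is a freebie; hence r2c3 = 3.
Cage d has product 3, so r2c4 = 1.
Column 2 already has 2; hence r3c2 = 1.
Cage g is given; hence r3c3 = 2.
Row 3 already has 2, which forces r3c4 = 4.
Column 2 already has 1, leaving r4c2 = 3.
Column 3 now contains 2; hence r4c3 = 4.
Column 4 now contains 4; hence r4c4 = 2.
Row 1 already has 3, so r1c1 = 4.
Row 2 already has 3, leaving r2c1 = 2.
4 is placed in row 3; hence r3c1 = 3.
Row 4 now contains 2, so r4c1 = 1.
Filled in: 4 2 1 3 / 2 4 3 1 / 3 1 2 4 / 1 3 4 2.

2 4 3 1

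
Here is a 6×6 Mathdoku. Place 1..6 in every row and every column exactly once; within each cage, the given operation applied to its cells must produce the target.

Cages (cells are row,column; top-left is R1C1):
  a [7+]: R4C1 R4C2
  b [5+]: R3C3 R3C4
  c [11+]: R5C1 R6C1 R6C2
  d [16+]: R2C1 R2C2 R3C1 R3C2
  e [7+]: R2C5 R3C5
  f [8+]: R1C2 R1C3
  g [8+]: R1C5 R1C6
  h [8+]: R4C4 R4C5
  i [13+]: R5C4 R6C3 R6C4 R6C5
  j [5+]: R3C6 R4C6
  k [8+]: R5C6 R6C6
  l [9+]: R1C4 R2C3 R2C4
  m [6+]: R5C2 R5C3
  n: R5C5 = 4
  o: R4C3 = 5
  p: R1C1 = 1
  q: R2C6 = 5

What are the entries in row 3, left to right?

5 6 3 2 1 4

Cage p is a single given cell, which forces R1C1 = 1.
Q is a freebie, leaving R2C6 = 5.
Cage o is a single given cell; hence R4C3 = 5.
Cage n is a single given cell, which forces R5C5 = 4.
Cage m needs two cells with sum 6, so R5C2 = 5.
The two cells of cage m must have sum 6, so R5C3 = 1.
Row 1 needs a 4, and only R1C4 is open for it.
In row 1, 3 can only go at R1C6, so R1C6 = 3.
The two cells of cage g must have sum 8, leaving R1C5 = 5.
In row 3, 5 can only go at R3C1, so R3C1 = 5.
The only place for 5 in row 6 is R6C4.
The only place for 6 in column 3 is R1C3.
6 is placed in row 1; hence R1C2 = 2.
In column 4, 6 can only go at R4C4, so R4C4 = 6.
6 is placed in row 4; hence R4C5 = 2.
Cage i has sum 13, leaving R5C4 = 3.
In row 3, 2 can only go at R3C4, so R3C4 = 2.
The 3 cells of cage l must have sum 9, leaving R2C3 = 4.
Column 4 already has 2, so R2C4 = 1.
Row 2 already has 1, which forces R2C5 = 6.
The two cells of cage b must have sum 5, which forces R3C3 = 3.
6 is placed in column 5; hence R3C5 = 1.
1 is placed in row 3, leaving R3C6 = 4.
Column 6 already has 4; hence R4C6 = 1.
Column 3 now contains 4, so R6C3 = 2.
Column 5 now contains 1, which forces R6C5 = 3.
Row 6 now contains 2; hence R6C6 = 6.
Row 2 now contains 6, so R2C1 = 2.
Row 2 now contains 6, so R2C2 = 3.
Row 3 already has 4, leaving R3C2 = 6.
3 is placed in column 2, leaving R4C2 = 4.
Cage c has sum 11; hence R5C1 = 6.
6 is placed in column 6, leaving R5C6 = 2.
Row 6 already has 6, which forces R6C1 = 4.
Row 6 already has 6, leaving R6C2 = 1.
Row 4 now contains 4, so R4C1 = 3.
Completed grid: 1 2 6 4 5 3 / 2 3 4 1 6 5 / 5 6 3 2 1 4 / 3 4 5 6 2 1 / 6 5 1 3 4 2 / 4 1 2 5 3 6.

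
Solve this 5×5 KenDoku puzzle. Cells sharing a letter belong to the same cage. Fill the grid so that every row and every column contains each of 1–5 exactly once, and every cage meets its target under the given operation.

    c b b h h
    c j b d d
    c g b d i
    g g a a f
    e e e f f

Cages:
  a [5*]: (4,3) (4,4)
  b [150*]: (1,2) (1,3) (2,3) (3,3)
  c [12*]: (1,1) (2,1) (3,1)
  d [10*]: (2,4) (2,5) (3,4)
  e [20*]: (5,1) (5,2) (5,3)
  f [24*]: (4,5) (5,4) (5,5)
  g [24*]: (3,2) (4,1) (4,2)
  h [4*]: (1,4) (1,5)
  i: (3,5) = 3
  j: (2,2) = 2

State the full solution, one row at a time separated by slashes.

3 5 2 4 1 / 4 2 3 1 5 / 1 4 5 2 3 / 2 3 1 5 4 / 5 1 4 3 2

Cage b has product 150, so (1,2) = 5.
Cage j is a single given cell, which forces (2,2) = 2.
I is a freebie, leaving (3,5) = 3.
Row 3 already has 3, which forces (3,2) = 4.
Cage d has product 10, which forces (3,4) = 2.
Cage g needs product 24, which forces (4,1) = 2.
Cage g needs product 24, so (4,2) = 3.
Row 4 now contains 2, so (4,5) = 4.
Column 2 already has 4, so (5,2) = 1.
Cage f has product 24, leaving (5,4) = 3.
Column 5 already has 4, which forces (5,5) = 2.
Cage b needs product 150, leaving (1,3) = 2.
Cage h needs two cells with product 4, which forces (1,4) = 4.
Column 5 already has 4; hence (1,5) = 1.
Cage b needs product 150, so (2,3) = 3.
Column 5 now contains 1, so (2,5) = 5.
Row 3 already has 4, which forces (3,1) = 1.
Row 3 already has 2; hence (3,3) = 5.
Column 3 now contains 5, leaving (4,3) = 1.
Row 4 now contains 1, leaving (4,4) = 5.
Column 3 now contains 5; hence (5,3) = 4.
Row 1 already has 4; hence (1,1) = 3.
Row 2 now contains 3, so (2,1) = 4.
Row 2 now contains 5, leaving (2,4) = 1.
Row 5 already has 4; hence (5,1) = 5.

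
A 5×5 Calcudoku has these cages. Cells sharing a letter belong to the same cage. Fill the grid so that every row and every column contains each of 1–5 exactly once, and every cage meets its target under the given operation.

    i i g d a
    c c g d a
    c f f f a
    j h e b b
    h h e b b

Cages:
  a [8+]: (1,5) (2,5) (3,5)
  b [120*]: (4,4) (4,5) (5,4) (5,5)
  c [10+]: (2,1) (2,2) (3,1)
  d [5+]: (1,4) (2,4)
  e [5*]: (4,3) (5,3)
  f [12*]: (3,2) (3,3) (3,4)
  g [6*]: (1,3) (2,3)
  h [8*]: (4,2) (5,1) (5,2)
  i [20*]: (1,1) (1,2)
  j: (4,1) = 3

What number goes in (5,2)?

Cage j is a single given cell, which forces (4,1) = 3.
Column 3 needs a 4, and only (3,3) is open for it.
In column 2, 5 can only go at (1,2), so (1,2) = 5.
Row 1 already has 5, leaving (1,1) = 4.
Column 5 needs a 3, and only (5,5) is open for it.
In column 5, 4 can only go at (4,5), so (4,5) = 4.
Cage h has product 8, so (5,2) = 4.
4 is placed in column 2; hence (2,2) = 3.
Row 2 now contains 3, leaving (2,3) = 2.
2 is placed in row 2; hence (2,4) = 4.
Column 2 now contains 3, leaving (3,2) = 1.
Row 3 already has 1, leaving (3,4) = 3.
Column 2 now contains 1, leaving (4,2) = 2.
Row 4 already has 2, leaving (4,4) = 5.
Column 4 already has 5; hence (5,4) = 2.
2 is placed in column 3, so (1,3) = 3.
Column 4 now contains 2, so (1,4) = 1.
1 is placed in row 1; hence (1,5) = 2.
2 is placed in row 2, leaving (2,1) = 5.
5 is placed in row 2; hence (2,5) = 1.
Cage c needs sum 10; hence (3,1) = 2.
2 is placed in column 5, leaving (3,5) = 5.
Row 4 already has 5, which forces (4,3) = 1.
Row 5 already has 2; hence (5,1) = 1.
Cage e needs two cells with product 5, leaving (5,3) = 5.
The full grid is 4 5 3 1 2 / 5 3 2 4 1 / 2 1 4 3 5 / 3 2 1 5 4 / 1 4 5 2 3.

4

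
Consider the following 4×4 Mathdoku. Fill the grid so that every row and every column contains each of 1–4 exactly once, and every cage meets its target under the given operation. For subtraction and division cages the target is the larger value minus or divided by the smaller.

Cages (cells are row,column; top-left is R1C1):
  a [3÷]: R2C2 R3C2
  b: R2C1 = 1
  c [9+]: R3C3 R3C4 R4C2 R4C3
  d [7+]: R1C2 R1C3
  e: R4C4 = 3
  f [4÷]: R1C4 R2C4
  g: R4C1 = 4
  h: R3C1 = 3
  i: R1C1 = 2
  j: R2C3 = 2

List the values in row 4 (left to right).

I is a freebie; hence R1C1 = 2.
B is a freebie, leaving R2C1 = 1.
Row 2 now contains 1, which forces R2C2 = 3.
Cage j is given; hence R2C3 = 2.
Row 2 now contains 1; hence R2C4 = 4.
H is a freebie, so R3C1 = 3.
Column 2 now contains 3, which forces R3C2 = 1.
Row 3 already has 1, leaving R3C3 = 4.
Row 3 already has 1, so R3C4 = 2.
Cage g is a single given cell, so R4C1 = 4.
Row 4 now contains 4, so R4C2 = 2.
Cage e is given; hence R4C4 = 3.
Column 2 now contains 3, so R1C2 = 4.
Column 3 already has 4, leaving R1C3 = 3.
4 is placed in column 4; hence R1C4 = 1.
3 is placed in row 4, so R4C3 = 1.
Completed grid: 2 4 3 1 / 1 3 2 4 / 3 1 4 2 / 4 2 1 3.

4 2 1 3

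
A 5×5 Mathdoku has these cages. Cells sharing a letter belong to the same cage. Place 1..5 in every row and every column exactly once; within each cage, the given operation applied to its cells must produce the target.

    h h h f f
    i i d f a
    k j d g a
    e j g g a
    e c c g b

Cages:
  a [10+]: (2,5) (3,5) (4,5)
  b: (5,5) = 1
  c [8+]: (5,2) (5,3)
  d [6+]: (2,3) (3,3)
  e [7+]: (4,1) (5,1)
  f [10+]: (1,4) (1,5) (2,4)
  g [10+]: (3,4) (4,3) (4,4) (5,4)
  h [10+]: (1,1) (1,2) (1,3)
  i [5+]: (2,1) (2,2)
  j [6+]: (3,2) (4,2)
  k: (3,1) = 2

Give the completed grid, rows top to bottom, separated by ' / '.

5 2 3 1 4 / 1 4 2 5 3 / 2 1 4 3 5 / 3 5 1 4 2 / 4 3 5 2 1

Cage k is a single given cell, so (3,1) = 2.
B is a freebie, so (5,5) = 1.
Row 5 needs a 2, and only (5,4) is open for it.
In row 5, 4 can only go at (5,1), so (5,1) = 4.
Column 1 already has 4, so (4,1) = 3.
Column 1 already has 3; hence (2,1) = 1.
The two cells of cage i must have sum 5, which forces (2,2) = 4.
Column 1 already has 1, so (1,1) = 5.
Row 3 needs a 4, and only (3,3) is open for it.
Cage d needs two cells with sum 6, so (2,3) = 2.
Column 3 already has 2, which forces (4,3) = 1.
The 3 cells of cage h must have sum 10, which forces (1,2) = 2.
Column 3 already has 2, so (1,3) = 3.
Row 1 now contains 3, leaving (1,5) = 4.
The two cells of cage j must have sum 6, leaving (3,2) = 1.
The 4 cells of cage g must have sum 10; hence (3,4) = 3.
Row 3 now contains 3; hence (3,5) = 5.
Row 4 now contains 1, leaving (4,2) = 5.
Cage g has sum 10, leaving (4,4) = 4.
Cage a has sum 10, so (4,5) = 2.
5 is placed in column 2, which forces (5,2) = 3.
Column 3 already has 3, leaving (5,3) = 5.
4 is placed in row 1; hence (1,4) = 1.
Column 4 now contains 3, which forces (2,4) = 5.
5 is placed in column 5, leaving (2,5) = 3.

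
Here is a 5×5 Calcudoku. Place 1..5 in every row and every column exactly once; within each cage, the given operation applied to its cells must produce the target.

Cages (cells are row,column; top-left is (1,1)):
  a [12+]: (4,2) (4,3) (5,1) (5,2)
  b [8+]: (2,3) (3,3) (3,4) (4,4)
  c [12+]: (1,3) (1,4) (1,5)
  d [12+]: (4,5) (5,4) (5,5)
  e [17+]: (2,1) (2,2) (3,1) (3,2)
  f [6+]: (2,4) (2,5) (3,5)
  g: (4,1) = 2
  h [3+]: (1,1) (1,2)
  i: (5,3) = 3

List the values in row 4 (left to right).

Cage g is a single given cell; hence (4,1) = 2.
Cage i is a single given cell, leaving (5,3) = 3.
Column 1 now contains 2, which forces (1,1) = 1.
The two cells of cage h must have sum 3; hence (1,2) = 2.
Cage a needs sum 12, so (5,2) = 1.
The only place for 2 in row 5 is (5,5).
Cage d has sum 12, leaving (4,5) = 5.
Cage d needs sum 12; hence (5,4) = 5.
Cage c has sum 12, which forces (1,3) = 5.
Row 4 already has 5, leaving (4,2) = 3.
The 4 cells of cage a must have sum 12, which forces (4,3) = 4.
4 is placed in row 4; hence (4,4) = 1.
Row 5 already has 5, leaving (5,1) = 4.
Column 4 already has 1, which forces (2,4) = 2.
The 4 cells of cage b must have sum 8, so (3,4) = 4.
4 is placed in column 4, which forces (1,4) = 3.
The 3 cells of cage c must have sum 12; hence (1,5) = 4.
The 4 cells of cage e must have sum 17; hence (2,1) = 5.
The 4 cells of cage e must have sum 17, which forces (2,2) = 4.
Row 2 already has 2, leaving (2,3) = 1.
Row 2 now contains 1, so (2,5) = 3.
The 4 cells of cage e must have sum 17, so (3,1) = 3.
4 is placed in row 3, so (3,2) = 5.
Cage b has sum 8; hence (3,3) = 2.
3 is placed in column 5, so (3,5) = 1.
Filled in: 1 2 5 3 4 / 5 4 1 2 3 / 3 5 2 4 1 / 2 3 4 1 5 / 4 1 3 5 2.

2 3 4 1 5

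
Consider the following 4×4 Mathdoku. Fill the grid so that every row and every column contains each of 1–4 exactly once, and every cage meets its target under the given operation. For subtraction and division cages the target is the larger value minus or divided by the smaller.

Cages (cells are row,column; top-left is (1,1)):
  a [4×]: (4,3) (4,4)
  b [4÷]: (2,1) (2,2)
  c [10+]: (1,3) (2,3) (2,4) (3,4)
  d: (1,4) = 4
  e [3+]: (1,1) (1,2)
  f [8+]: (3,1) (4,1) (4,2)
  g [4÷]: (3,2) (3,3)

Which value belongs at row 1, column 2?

2

Cage d is given, so (1,4) = 4.
Column 4 now contains 4, which forces (4,4) = 1.
Row 4 now contains 1, so (4,3) = 4.
Cage f needs sum 8; hence (3,1) = 3.
Cage g needs two cells with quotient 4; hence (3,2) = 4.
Column 3 already has 4, leaving (3,3) = 1.
3 is placed in row 3, leaving (3,4) = 2.
Cage f needs sum 8, which forces (4,1) = 2.
Cage f has sum 8; hence (4,2) = 3.
Column 1 now contains 2, leaving (1,1) = 1.
The two cells of cage e must have sum 3; hence (1,2) = 2.
Cage c has sum 10, leaving (1,3) = 3.
The two cells of cage b must have quotient 4, which forces (2,1) = 4.
4 is placed in column 2, which forces (2,2) = 1.
Cage c needs sum 10, leaving (2,3) = 2.
Column 4 now contains 2, which forces (2,4) = 3.
Filled in: 1 2 3 4 / 4 1 2 3 / 3 4 1 2 / 2 3 4 1.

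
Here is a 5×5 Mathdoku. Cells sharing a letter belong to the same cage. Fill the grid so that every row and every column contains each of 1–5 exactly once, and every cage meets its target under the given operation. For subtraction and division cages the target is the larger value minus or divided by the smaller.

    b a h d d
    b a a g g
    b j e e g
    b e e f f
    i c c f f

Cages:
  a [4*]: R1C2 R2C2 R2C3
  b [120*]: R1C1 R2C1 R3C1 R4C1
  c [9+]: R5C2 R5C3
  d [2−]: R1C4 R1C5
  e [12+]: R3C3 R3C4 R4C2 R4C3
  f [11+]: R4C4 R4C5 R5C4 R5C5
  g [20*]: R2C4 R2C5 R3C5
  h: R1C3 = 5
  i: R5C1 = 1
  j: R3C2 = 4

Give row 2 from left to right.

Cage h is a single given cell, which forces R1C3 = 5.
Cage j is given, leaving R3C2 = 4.
Cage i is a single given cell; hence R5C1 = 1.
Column 2 already has 4, which forces R5C2 = 5.
Column 3 now contains 5, so R5C3 = 4.
Cage a needs product 4; hence R1C2 = 2.
Column 2 already has 4; hence R2C2 = 1.
Cage a needs product 4; hence R2C3 = 2.
Column 3 now contains 2; hence R3C3 = 3.
The 4 cells of cage e must have sum 12, leaving R3C4 = 5.
Column 2 now contains 2, so R4C2 = 3.
Column 3 already has 3, leaving R4C3 = 1.
Column 4 already has 5, leaving R2C4 = 4.
Cage g needs product 20, leaving R2C5 = 5.
Row 3 already has 5; hence R3C1 = 2.
Cage g needs product 20, which forces R3C5 = 1.
Column 4 now contains 4, leaving R4C4 = 2.
Row 4 already has 2, which forces R4C5 = 4.
Column 4 now contains 2; hence R5C4 = 3.
3 is placed in row 5; hence R5C5 = 2.
The 4 cells of cage b must have product 120, so R1C1 = 4.
3 is placed in column 4, which forces R1C4 = 1.
Column 5 now contains 1; hence R1C5 = 3.
5 is placed in row 2, so R2C1 = 3.
Row 4 already has 4; hence R4C1 = 5.
The full grid is 4 2 5 1 3 / 3 1 2 4 5 / 2 4 3 5 1 / 5 3 1 2 4 / 1 5 4 3 2.

3 1 2 4 5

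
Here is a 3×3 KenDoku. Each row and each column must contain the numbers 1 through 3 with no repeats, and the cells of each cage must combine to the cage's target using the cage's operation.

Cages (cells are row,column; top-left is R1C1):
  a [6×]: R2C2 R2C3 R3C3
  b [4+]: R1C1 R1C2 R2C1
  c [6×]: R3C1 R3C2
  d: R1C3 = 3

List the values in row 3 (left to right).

The 3 cells of cage b must have sum 4, which forces R1C1 = 2.
Cage b has sum 4, which forces R1C2 = 1.
D is a freebie, so R1C3 = 3.
Cage b needs sum 4, which forces R2C1 = 1.
Row 2 now contains 1; hence R2C3 = 2.
2 is placed in column 1, leaving R3C1 = 3.
Row 3 now contains 3, which forces R3C2 = 2.
Column 3 now contains 2, leaving R3C3 = 1.
Row 2 already has 2, leaving R2C2 = 3.
Filled in: 2 1 3 / 1 3 2 / 3 2 1.

3 2 1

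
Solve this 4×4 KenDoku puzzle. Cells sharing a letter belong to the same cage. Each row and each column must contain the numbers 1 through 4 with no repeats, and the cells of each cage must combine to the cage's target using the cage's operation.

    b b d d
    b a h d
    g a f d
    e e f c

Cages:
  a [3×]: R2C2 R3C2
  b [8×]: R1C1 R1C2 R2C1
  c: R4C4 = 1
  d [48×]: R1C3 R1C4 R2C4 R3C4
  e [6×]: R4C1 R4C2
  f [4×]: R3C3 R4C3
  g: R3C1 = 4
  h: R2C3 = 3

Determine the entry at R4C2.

Cage h is a single given cell, which forces R2C3 = 3.
Cage g is a single given cell, leaving R3C1 = 4.
4 is placed in row 3, which forces R3C3 = 1.
Column 3 already has 1, so R4C3 = 4.
Cage c is a single given cell, which forces R4C4 = 1.
The 3 cells of cage b must have product 8, leaving R1C2 = 4.
Column 3 already has 4, leaving R1C3 = 2.
Row 1 now contains 4; hence R1C4 = 3.
Row 2 already has 3, so R2C2 = 1.
Row 3 now contains 1, so R3C2 = 3.
3 is placed in column 4, leaving R3C4 = 2.
3 is placed in column 2, leaving R4C2 = 2.
2 is placed in row 1, leaving R1C1 = 1.
Row 2 now contains 1, so R2C1 = 2.
Column 4 already has 2, so R2C4 = 4.
Row 4 now contains 2, which forces R4C1 = 3.
Completed grid: 1 4 2 3 / 2 1 3 4 / 4 3 1 2 / 3 2 4 1.

2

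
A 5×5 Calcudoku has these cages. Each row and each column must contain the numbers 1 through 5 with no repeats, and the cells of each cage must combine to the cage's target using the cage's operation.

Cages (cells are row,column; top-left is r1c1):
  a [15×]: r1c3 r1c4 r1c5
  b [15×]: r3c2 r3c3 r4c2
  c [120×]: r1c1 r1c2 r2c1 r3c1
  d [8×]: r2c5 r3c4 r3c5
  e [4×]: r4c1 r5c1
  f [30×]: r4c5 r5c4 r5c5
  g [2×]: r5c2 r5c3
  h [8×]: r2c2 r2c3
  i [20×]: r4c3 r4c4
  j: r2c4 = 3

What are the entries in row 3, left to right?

3 5 1 2 4

J is a freebie; hence r2c4 = 3.
The only place for 1 in row 2 is r2c5.
In row 2, 5 can only go at r2c1, so r2c1 = 5.
Row 4 needs a 2, and only r4c5 is open for it.
Cage d has product 8; hence r3c4 = 2.
2 is placed in column 5, which forces r3c5 = 4.
Cage f needs product 30, so r5c4 = 5.
The 3 cells of cage f must have product 30, leaving r5c5 = 3.
Cage a needs product 15; hence r1c3 = 3.
Column 4 now contains 5, which forces r1c4 = 1.
Column 5 already has 3, leaving r1c5 = 5.
Row 3 now contains 4; hence r3c1 = 3.
Cage i needs two cells with product 20, which forces r4c3 = 5.
Column 4 now contains 5, which forces r4c4 = 4.
Cage b needs product 15; hence r3c2 = 5.
Column 3 already has 5, which forces r3c3 = 1.
Row 4 now contains 4, which forces r4c1 = 1.
The 3 cells of cage b must have product 15, leaving r4c2 = 3.
The two cells of cage e must have product 4, so r5c1 = 4.
Column 3 now contains 1; hence r5c3 = 2.
Column 1 already has 4, so r1c1 = 2.
The 4 cells of cage c must have product 120, which forces r1c2 = 4.
The two cells of cage h must have product 8, so r2c2 = 2.
Column 3 now contains 2, so r2c3 = 4.
2 is placed in row 5, which forces r5c2 = 1.
The full grid is 2 4 3 1 5 / 5 2 4 3 1 / 3 5 1 2 4 / 1 3 5 4 2 / 4 1 2 5 3.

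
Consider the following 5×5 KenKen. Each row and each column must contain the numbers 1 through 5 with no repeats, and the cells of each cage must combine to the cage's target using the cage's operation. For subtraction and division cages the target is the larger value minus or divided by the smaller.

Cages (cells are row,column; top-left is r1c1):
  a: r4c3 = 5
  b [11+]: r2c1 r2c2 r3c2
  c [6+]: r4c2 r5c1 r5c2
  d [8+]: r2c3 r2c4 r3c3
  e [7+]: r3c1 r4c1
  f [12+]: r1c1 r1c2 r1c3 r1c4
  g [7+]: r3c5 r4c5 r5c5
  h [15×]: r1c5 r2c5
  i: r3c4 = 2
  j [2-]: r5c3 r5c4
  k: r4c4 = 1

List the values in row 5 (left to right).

1 2 3 5 4

I is a freebie, leaving r3c4 = 2.
Cage a is given, which forces r4c3 = 5.
Cage k is given; hence r4c4 = 1.
In row 1, 3 can only go at r1c5, so r1c5 = 3.
Column 5 already has 3, leaving r2c5 = 5.
Row 2 needs a 1, and only r2c3 is open for it.
Row 3 needs a 1, and only r3c5 is open for it.
Row 5 needs a 5, and only r5c4 is open for it.
Cage f needs sum 12; hence r1c3 = 2.
Column 4 now contains 5, so r1c4 = 4.
4 is placed in column 4, leaving r2c4 = 3.
The two cells of cage j must have difference 2, so r5c3 = 3.
Cage b has sum 11, so r3c2 = 5.
Column 3 already has 3, so r3c3 = 4.
The 3 cells of cage c must have sum 6, so r4c2 = 3.
The 4 cells of cage f must have sum 12; hence r1c1 = 5.
5 is placed in column 2, leaving r1c2 = 1.
4 is placed in row 3, so r3c1 = 3.
Cage e needs two cells with sum 7; hence r4c1 = 4.
Row 4 already has 4; hence r4c5 = 2.
Column 2 now contains 1, which forces r5c2 = 2.
Column 5 already has 2, which forces r5c5 = 4.
Column 1 already has 4, so r2c1 = 2.
Column 2 now contains 2, which forces r2c2 = 4.
2 is placed in row 5; hence r5c1 = 1.
Completed grid: 5 1 2 4 3 / 2 4 1 3 5 / 3 5 4 2 1 / 4 3 5 1 2 / 1 2 3 5 4.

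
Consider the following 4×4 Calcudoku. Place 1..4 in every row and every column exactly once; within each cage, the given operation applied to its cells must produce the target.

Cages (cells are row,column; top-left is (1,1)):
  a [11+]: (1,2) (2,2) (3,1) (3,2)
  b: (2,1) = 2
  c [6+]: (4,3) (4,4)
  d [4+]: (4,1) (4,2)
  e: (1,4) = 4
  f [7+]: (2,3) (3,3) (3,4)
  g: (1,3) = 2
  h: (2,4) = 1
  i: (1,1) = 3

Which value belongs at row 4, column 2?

Cage i is given, which forces (1,1) = 3.
Cage g is a single given cell; hence (1,3) = 2.
Cage e is given, leaving (1,4) = 4.
Cage b is a single given cell, so (2,1) = 2.
Cage h is given, which forces (2,4) = 1.
2 is placed in column 1, which forces (3,1) = 4.
Column 1 now contains 3; hence (4,1) = 1.
Row 4 already has 1; hence (4,2) = 3.
Column 3 already has 2, so (4,3) = 4.
4 is placed in column 4, which forces (4,4) = 2.
Row 1 already has 4, which forces (1,2) = 1.
Column 2 now contains 3, so (2,2) = 4.
4 is placed in column 3, leaving (2,3) = 3.
Cage a needs sum 11, leaving (3,2) = 2.
Cage f needs sum 7, leaving (3,3) = 1.
2 is placed in column 4, leaving (3,4) = 3.
The full grid is 3 1 2 4 / 2 4 3 1 / 4 2 1 3 / 1 3 4 2.

3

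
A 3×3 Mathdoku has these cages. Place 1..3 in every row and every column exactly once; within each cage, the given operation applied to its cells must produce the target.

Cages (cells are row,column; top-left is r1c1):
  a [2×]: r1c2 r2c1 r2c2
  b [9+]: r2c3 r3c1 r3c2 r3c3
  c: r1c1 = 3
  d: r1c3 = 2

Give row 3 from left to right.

2 3 1

Cage c is given, which forces r1c1 = 3.
The 3 cells of cage a must have product 2; hence r1c2 = 1.
D is a freebie, leaving r1c3 = 2.
Cage a has product 2, so r2c1 = 1.
Cage a needs product 2, so r2c2 = 2.
Cage b needs sum 9, which forces r2c3 = 3.
Column 1 already has 1, which forces r3c1 = 2.
2 is placed in column 2, so r3c2 = 3.
Column 3 already has 2, so r3c3 = 1.
Completed grid: 3 1 2 / 1 2 3 / 2 3 1.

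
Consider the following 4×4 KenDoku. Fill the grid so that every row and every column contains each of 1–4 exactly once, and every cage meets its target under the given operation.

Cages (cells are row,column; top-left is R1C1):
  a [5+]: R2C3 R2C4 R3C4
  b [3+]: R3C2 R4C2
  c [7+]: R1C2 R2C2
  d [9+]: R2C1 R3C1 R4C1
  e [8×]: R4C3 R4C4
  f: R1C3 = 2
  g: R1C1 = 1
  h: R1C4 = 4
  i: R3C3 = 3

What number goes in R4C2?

1

G is a freebie, so R1C1 = 1.
Cage f is a single given cell; hence R1C3 = 2.
H is a freebie, which forces R1C4 = 4.
Column 3 now contains 2; hence R2C3 = 1.
Row 2 now contains 1, so R2C4 = 3.
I is a freebie, leaving R3C3 = 3.
Column 3 now contains 2; hence R4C3 = 4.
4 is placed in column 4, so R4C4 = 2.
Row 1 already has 4, so R1C2 = 3.
Row 2 now contains 3, leaving R2C2 = 4.
The two cells of cage b must have sum 3, so R3C2 = 2.
2 is placed in column 4; hence R3C4 = 1.
2 is placed in row 4, so R4C1 = 3.
2 is placed in row 4, so R4C2 = 1.
Row 2 now contains 4, leaving R2C1 = 2.
Row 3 already has 2, so R3C1 = 4.
Filled in: 1 3 2 4 / 2 4 1 3 / 4 2 3 1 / 3 1 4 2.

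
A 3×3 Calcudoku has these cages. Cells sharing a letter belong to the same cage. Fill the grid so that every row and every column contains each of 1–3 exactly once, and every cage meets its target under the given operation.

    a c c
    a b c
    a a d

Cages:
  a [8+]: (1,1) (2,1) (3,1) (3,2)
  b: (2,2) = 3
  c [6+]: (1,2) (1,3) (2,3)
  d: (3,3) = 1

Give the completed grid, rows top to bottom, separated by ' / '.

Cage b is given; hence (2,2) = 3.
The 4 cells of cage a must have sum 8; hence (3,2) = 2.
D is a freebie, so (3,3) = 1.
2 is placed in column 2; hence (1,2) = 1.
Cage c has sum 6, so (1,3) = 3.
Column 3 now contains 1, leaving (2,3) = 2.
Row 3 now contains 1, so (3,1) = 3.
Row 1 already has 1, which forces (1,1) = 2.
2 is placed in row 2, leaving (2,1) = 1.

2 1 3 / 1 3 2 / 3 2 1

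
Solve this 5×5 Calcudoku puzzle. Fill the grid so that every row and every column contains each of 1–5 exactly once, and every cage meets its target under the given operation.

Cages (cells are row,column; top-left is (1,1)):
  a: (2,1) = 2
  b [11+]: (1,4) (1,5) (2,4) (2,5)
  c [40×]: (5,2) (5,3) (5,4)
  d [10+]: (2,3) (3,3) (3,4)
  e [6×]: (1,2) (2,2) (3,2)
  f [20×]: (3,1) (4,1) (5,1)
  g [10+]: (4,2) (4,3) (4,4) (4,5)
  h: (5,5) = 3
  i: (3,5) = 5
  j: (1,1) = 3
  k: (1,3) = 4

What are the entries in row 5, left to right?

1 5 2 4 3

Cage j is given; hence (1,1) = 3.
Cage k is given, so (1,3) = 4.
Cage a is a single given cell, so (2,1) = 2.
Cage i is given, so (3,5) = 5.
H is a freebie, leaving (5,5) = 3.
Cage b needs sum 11; hence (1,4) = 5.
Cage d needs sum 10, leaving (2,3) = 5.
Column 3 now contains 5; hence (5,3) = 2.
2 is placed in row 5, which forces (5,4) = 4.
Cage d needs sum 10, so (3,3) = 3.
The 3 cells of cage d must have sum 10; hence (3,4) = 2.
3 is placed in column 3, leaving (4,3) = 1.
1 is placed in row 4, so (4,4) = 3.
Row 5 now contains 4; hence (5,2) = 5.
Cage e has product 6, which forces (1,2) = 2.
Cage b has sum 11, which forces (1,5) = 1.
The 3 cells of cage e must have product 6, leaving (2,2) = 3.
Column 4 already has 3, which forces (2,4) = 1.
Cage b needs sum 11, which forces (2,5) = 4.
Cage f needs product 20, so (3,1) = 4.
Row 3 now contains 2, so (3,2) = 1.
Cage f needs product 20, leaving (4,1) = 5.
2 is placed in column 2, so (4,2) = 4.
Column 5 already has 4, so (4,5) = 2.
Row 5 now contains 5, leaving (5,1) = 1.
The full grid is 3 2 4 5 1 / 2 3 5 1 4 / 4 1 3 2 5 / 5 4 1 3 2 / 1 5 2 4 3.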